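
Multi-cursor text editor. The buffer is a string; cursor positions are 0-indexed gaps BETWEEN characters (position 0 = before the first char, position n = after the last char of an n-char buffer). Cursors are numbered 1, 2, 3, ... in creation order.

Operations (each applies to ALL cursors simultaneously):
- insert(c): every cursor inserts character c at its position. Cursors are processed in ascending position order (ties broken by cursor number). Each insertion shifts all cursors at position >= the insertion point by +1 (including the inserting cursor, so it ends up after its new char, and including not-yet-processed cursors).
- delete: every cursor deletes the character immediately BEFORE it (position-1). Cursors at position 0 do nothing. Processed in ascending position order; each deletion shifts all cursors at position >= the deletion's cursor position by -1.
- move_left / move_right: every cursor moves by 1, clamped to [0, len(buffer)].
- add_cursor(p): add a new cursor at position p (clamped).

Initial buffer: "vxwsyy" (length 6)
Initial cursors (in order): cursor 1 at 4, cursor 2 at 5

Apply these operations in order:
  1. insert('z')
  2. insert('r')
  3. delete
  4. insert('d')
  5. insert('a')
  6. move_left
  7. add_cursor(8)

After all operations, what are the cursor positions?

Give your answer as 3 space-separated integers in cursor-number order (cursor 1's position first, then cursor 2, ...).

Answer: 6 10 8

Derivation:
After op 1 (insert('z')): buffer="vxwszyzy" (len 8), cursors c1@5 c2@7, authorship ....1.2.
After op 2 (insert('r')): buffer="vxwszryzry" (len 10), cursors c1@6 c2@9, authorship ....11.22.
After op 3 (delete): buffer="vxwszyzy" (len 8), cursors c1@5 c2@7, authorship ....1.2.
After op 4 (insert('d')): buffer="vxwszdyzdy" (len 10), cursors c1@6 c2@9, authorship ....11.22.
After op 5 (insert('a')): buffer="vxwszdayzday" (len 12), cursors c1@7 c2@11, authorship ....111.222.
After op 6 (move_left): buffer="vxwszdayzday" (len 12), cursors c1@6 c2@10, authorship ....111.222.
After op 7 (add_cursor(8)): buffer="vxwszdayzday" (len 12), cursors c1@6 c3@8 c2@10, authorship ....111.222.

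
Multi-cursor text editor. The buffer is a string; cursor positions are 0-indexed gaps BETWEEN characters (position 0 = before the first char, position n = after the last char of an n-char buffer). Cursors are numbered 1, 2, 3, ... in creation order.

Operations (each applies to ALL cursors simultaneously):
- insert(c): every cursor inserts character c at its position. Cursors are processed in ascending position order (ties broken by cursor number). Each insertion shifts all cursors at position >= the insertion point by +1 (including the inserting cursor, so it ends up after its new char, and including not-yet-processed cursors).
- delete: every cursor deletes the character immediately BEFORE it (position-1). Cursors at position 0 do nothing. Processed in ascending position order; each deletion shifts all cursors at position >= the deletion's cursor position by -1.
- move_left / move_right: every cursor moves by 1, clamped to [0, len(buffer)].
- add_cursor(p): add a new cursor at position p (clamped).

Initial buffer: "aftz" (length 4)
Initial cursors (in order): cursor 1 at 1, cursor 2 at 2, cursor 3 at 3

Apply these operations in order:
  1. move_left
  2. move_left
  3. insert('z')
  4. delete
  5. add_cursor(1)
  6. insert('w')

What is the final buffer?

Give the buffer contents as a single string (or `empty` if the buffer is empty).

After op 1 (move_left): buffer="aftz" (len 4), cursors c1@0 c2@1 c3@2, authorship ....
After op 2 (move_left): buffer="aftz" (len 4), cursors c1@0 c2@0 c3@1, authorship ....
After op 3 (insert('z')): buffer="zzazftz" (len 7), cursors c1@2 c2@2 c3@4, authorship 12.3...
After op 4 (delete): buffer="aftz" (len 4), cursors c1@0 c2@0 c3@1, authorship ....
After op 5 (add_cursor(1)): buffer="aftz" (len 4), cursors c1@0 c2@0 c3@1 c4@1, authorship ....
After op 6 (insert('w')): buffer="wwawwftz" (len 8), cursors c1@2 c2@2 c3@5 c4@5, authorship 12.34...

Answer: wwawwftz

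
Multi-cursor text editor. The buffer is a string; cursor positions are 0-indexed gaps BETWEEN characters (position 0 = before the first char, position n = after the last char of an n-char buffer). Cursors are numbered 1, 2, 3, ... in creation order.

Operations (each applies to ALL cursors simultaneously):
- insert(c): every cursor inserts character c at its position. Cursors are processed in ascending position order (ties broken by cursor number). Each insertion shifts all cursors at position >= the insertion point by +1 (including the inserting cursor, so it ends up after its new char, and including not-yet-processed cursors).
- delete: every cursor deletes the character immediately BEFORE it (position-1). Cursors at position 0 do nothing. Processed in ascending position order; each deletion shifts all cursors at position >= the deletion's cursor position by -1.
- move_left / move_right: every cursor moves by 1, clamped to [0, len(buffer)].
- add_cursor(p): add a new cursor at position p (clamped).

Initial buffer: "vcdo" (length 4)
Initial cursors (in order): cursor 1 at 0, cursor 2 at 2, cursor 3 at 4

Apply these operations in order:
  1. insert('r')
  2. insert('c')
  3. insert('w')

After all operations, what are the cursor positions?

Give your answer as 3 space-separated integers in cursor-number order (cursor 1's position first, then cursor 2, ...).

Answer: 3 8 13

Derivation:
After op 1 (insert('r')): buffer="rvcrdor" (len 7), cursors c1@1 c2@4 c3@7, authorship 1..2..3
After op 2 (insert('c')): buffer="rcvcrcdorc" (len 10), cursors c1@2 c2@6 c3@10, authorship 11..22..33
After op 3 (insert('w')): buffer="rcwvcrcwdorcw" (len 13), cursors c1@3 c2@8 c3@13, authorship 111..222..333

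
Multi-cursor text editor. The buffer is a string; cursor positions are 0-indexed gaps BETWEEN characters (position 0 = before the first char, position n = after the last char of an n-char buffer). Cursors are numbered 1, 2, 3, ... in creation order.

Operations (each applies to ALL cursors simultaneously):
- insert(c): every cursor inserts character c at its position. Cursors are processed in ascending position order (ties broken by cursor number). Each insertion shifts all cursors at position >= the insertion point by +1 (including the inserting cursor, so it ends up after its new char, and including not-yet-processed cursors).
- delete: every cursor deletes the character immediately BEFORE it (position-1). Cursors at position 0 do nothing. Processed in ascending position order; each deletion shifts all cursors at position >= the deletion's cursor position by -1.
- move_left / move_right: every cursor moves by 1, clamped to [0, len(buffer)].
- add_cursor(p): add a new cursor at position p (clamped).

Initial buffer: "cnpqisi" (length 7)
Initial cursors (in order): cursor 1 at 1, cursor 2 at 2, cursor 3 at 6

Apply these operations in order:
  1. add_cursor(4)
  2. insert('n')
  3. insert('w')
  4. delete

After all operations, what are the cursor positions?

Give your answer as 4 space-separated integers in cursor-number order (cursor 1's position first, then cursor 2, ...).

After op 1 (add_cursor(4)): buffer="cnpqisi" (len 7), cursors c1@1 c2@2 c4@4 c3@6, authorship .......
After op 2 (insert('n')): buffer="cnnnpqnisni" (len 11), cursors c1@2 c2@4 c4@7 c3@10, authorship .1.2..4..3.
After op 3 (insert('w')): buffer="cnwnnwpqnwisnwi" (len 15), cursors c1@3 c2@6 c4@10 c3@14, authorship .11.22..44..33.
After op 4 (delete): buffer="cnnnpqnisni" (len 11), cursors c1@2 c2@4 c4@7 c3@10, authorship .1.2..4..3.

Answer: 2 4 10 7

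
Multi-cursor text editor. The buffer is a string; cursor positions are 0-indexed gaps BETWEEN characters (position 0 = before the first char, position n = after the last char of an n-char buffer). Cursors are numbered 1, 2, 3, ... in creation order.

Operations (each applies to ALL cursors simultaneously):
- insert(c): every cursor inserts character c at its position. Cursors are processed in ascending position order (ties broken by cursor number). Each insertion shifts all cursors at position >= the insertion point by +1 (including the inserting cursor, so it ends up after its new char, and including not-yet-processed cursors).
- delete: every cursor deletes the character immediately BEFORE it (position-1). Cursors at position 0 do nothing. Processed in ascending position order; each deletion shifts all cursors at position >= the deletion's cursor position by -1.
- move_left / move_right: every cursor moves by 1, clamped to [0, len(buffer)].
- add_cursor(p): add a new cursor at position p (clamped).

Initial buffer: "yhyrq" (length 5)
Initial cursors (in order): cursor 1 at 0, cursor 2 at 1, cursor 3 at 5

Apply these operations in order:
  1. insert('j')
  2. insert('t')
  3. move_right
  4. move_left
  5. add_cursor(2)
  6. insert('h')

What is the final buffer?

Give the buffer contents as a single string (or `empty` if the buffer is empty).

After op 1 (insert('j')): buffer="jyjhyrqj" (len 8), cursors c1@1 c2@3 c3@8, authorship 1.2....3
After op 2 (insert('t')): buffer="jtyjthyrqjt" (len 11), cursors c1@2 c2@5 c3@11, authorship 11.22....33
After op 3 (move_right): buffer="jtyjthyrqjt" (len 11), cursors c1@3 c2@6 c3@11, authorship 11.22....33
After op 4 (move_left): buffer="jtyjthyrqjt" (len 11), cursors c1@2 c2@5 c3@10, authorship 11.22....33
After op 5 (add_cursor(2)): buffer="jtyjthyrqjt" (len 11), cursors c1@2 c4@2 c2@5 c3@10, authorship 11.22....33
After op 6 (insert('h')): buffer="jthhyjthhyrqjht" (len 15), cursors c1@4 c4@4 c2@8 c3@14, authorship 1114.222....333

Answer: jthhyjthhyrqjht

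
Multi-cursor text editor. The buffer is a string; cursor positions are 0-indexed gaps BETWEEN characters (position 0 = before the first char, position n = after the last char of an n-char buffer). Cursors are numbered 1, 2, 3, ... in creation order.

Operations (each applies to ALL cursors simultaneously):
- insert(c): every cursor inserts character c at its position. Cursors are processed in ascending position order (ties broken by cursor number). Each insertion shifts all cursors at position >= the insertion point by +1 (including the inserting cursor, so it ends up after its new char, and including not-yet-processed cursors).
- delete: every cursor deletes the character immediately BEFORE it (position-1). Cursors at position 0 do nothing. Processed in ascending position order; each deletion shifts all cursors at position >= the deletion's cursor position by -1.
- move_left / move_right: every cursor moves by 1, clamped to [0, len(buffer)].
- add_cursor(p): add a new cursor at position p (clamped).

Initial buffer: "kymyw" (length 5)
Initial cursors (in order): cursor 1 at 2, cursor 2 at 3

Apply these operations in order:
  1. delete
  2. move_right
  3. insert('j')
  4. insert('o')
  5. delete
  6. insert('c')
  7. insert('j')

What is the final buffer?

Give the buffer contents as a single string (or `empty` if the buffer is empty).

Answer: kyjjccjjw

Derivation:
After op 1 (delete): buffer="kyw" (len 3), cursors c1@1 c2@1, authorship ...
After op 2 (move_right): buffer="kyw" (len 3), cursors c1@2 c2@2, authorship ...
After op 3 (insert('j')): buffer="kyjjw" (len 5), cursors c1@4 c2@4, authorship ..12.
After op 4 (insert('o')): buffer="kyjjoow" (len 7), cursors c1@6 c2@6, authorship ..1212.
After op 5 (delete): buffer="kyjjw" (len 5), cursors c1@4 c2@4, authorship ..12.
After op 6 (insert('c')): buffer="kyjjccw" (len 7), cursors c1@6 c2@6, authorship ..1212.
After op 7 (insert('j')): buffer="kyjjccjjw" (len 9), cursors c1@8 c2@8, authorship ..121212.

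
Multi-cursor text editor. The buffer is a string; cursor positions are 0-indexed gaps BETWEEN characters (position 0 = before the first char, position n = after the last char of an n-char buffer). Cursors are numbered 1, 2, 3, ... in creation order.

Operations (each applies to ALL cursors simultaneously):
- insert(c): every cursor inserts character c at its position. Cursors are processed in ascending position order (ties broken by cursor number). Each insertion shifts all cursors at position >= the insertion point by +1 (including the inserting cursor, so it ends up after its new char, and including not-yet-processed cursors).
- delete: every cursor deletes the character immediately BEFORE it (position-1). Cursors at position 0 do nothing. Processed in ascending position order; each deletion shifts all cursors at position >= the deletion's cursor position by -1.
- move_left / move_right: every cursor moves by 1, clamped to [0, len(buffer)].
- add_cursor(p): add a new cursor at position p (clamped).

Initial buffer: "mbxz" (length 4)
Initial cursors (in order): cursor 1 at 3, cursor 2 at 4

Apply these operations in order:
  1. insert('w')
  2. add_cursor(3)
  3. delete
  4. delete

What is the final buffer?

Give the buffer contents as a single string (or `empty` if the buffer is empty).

Answer: empty

Derivation:
After op 1 (insert('w')): buffer="mbxwzw" (len 6), cursors c1@4 c2@6, authorship ...1.2
After op 2 (add_cursor(3)): buffer="mbxwzw" (len 6), cursors c3@3 c1@4 c2@6, authorship ...1.2
After op 3 (delete): buffer="mbz" (len 3), cursors c1@2 c3@2 c2@3, authorship ...
After op 4 (delete): buffer="" (len 0), cursors c1@0 c2@0 c3@0, authorship 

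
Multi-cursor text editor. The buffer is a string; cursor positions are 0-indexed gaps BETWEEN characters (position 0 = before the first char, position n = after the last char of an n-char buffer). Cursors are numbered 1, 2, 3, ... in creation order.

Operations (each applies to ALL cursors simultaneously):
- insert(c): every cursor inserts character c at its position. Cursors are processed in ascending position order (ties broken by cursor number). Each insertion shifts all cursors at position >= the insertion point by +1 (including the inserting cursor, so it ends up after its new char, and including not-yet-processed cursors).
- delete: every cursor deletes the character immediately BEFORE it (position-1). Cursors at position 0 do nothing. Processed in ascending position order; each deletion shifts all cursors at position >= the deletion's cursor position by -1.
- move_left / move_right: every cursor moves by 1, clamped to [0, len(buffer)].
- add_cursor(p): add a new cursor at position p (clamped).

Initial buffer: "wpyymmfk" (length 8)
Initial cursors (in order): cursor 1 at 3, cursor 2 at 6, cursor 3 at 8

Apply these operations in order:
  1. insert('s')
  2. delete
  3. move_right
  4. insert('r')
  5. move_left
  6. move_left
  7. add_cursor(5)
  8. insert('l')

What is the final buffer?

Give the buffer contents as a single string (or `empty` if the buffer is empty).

Answer: wpylyrlmmlfrlkr

Derivation:
After op 1 (insert('s')): buffer="wpysymmsfks" (len 11), cursors c1@4 c2@8 c3@11, authorship ...1...2..3
After op 2 (delete): buffer="wpyymmfk" (len 8), cursors c1@3 c2@6 c3@8, authorship ........
After op 3 (move_right): buffer="wpyymmfk" (len 8), cursors c1@4 c2@7 c3@8, authorship ........
After op 4 (insert('r')): buffer="wpyyrmmfrkr" (len 11), cursors c1@5 c2@9 c3@11, authorship ....1...2.3
After op 5 (move_left): buffer="wpyyrmmfrkr" (len 11), cursors c1@4 c2@8 c3@10, authorship ....1...2.3
After op 6 (move_left): buffer="wpyyrmmfrkr" (len 11), cursors c1@3 c2@7 c3@9, authorship ....1...2.3
After op 7 (add_cursor(5)): buffer="wpyyrmmfrkr" (len 11), cursors c1@3 c4@5 c2@7 c3@9, authorship ....1...2.3
After op 8 (insert('l')): buffer="wpylyrlmmlfrlkr" (len 15), cursors c1@4 c4@7 c2@10 c3@13, authorship ...1.14..2.23.3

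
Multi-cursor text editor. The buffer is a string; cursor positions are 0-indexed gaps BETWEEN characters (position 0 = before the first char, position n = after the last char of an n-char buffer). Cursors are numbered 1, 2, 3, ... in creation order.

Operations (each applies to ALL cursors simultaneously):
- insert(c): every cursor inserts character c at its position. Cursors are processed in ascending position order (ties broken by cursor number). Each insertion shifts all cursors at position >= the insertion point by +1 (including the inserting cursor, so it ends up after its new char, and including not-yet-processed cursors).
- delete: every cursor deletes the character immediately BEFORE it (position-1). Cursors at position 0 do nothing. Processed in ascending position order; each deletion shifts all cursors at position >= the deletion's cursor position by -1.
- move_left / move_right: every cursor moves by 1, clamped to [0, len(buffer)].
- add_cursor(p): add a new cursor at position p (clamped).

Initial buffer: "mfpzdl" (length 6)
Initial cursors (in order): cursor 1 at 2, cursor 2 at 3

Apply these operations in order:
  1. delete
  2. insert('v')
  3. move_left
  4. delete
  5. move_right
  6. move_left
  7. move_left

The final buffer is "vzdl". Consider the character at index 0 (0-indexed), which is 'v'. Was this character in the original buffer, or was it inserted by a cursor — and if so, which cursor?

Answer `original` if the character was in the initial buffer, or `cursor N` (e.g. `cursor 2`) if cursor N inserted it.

After op 1 (delete): buffer="mzdl" (len 4), cursors c1@1 c2@1, authorship ....
After op 2 (insert('v')): buffer="mvvzdl" (len 6), cursors c1@3 c2@3, authorship .12...
After op 3 (move_left): buffer="mvvzdl" (len 6), cursors c1@2 c2@2, authorship .12...
After op 4 (delete): buffer="vzdl" (len 4), cursors c1@0 c2@0, authorship 2...
After op 5 (move_right): buffer="vzdl" (len 4), cursors c1@1 c2@1, authorship 2...
After op 6 (move_left): buffer="vzdl" (len 4), cursors c1@0 c2@0, authorship 2...
After op 7 (move_left): buffer="vzdl" (len 4), cursors c1@0 c2@0, authorship 2...
Authorship (.=original, N=cursor N): 2 . . .
Index 0: author = 2

Answer: cursor 2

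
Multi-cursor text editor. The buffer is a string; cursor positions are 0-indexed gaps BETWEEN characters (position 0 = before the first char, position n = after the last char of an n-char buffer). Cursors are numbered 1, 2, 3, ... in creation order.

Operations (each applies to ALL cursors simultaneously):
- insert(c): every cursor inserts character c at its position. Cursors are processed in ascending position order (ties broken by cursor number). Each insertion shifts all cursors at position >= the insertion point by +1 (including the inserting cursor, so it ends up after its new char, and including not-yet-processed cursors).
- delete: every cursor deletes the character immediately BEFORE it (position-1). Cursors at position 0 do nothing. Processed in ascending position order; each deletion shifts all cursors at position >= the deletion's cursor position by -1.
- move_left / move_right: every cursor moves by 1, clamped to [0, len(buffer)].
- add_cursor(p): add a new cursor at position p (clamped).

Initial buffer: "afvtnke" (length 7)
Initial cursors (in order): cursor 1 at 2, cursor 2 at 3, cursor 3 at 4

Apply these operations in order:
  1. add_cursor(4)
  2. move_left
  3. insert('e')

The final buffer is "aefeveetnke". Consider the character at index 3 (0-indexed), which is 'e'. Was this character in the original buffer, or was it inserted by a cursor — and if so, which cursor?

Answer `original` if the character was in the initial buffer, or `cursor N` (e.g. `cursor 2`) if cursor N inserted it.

After op 1 (add_cursor(4)): buffer="afvtnke" (len 7), cursors c1@2 c2@3 c3@4 c4@4, authorship .......
After op 2 (move_left): buffer="afvtnke" (len 7), cursors c1@1 c2@2 c3@3 c4@3, authorship .......
After op 3 (insert('e')): buffer="aefeveetnke" (len 11), cursors c1@2 c2@4 c3@7 c4@7, authorship .1.2.34....
Authorship (.=original, N=cursor N): . 1 . 2 . 3 4 . . . .
Index 3: author = 2

Answer: cursor 2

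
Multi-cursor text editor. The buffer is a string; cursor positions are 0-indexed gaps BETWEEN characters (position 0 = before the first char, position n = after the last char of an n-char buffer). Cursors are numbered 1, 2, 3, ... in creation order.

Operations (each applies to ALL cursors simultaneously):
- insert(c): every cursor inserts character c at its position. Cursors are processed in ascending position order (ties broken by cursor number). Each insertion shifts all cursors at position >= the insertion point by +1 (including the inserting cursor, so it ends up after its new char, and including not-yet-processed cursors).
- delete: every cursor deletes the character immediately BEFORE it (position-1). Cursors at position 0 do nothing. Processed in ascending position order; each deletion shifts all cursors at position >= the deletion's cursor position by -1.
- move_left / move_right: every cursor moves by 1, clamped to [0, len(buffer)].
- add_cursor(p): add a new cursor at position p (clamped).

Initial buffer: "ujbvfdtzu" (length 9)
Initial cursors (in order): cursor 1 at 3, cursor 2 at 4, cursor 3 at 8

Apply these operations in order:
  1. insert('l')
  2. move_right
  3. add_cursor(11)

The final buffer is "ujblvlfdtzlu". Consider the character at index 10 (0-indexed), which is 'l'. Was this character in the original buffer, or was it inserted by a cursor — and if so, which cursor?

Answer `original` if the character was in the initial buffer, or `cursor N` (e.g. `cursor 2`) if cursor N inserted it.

Answer: cursor 3

Derivation:
After op 1 (insert('l')): buffer="ujblvlfdtzlu" (len 12), cursors c1@4 c2@6 c3@11, authorship ...1.2....3.
After op 2 (move_right): buffer="ujblvlfdtzlu" (len 12), cursors c1@5 c2@7 c3@12, authorship ...1.2....3.
After op 3 (add_cursor(11)): buffer="ujblvlfdtzlu" (len 12), cursors c1@5 c2@7 c4@11 c3@12, authorship ...1.2....3.
Authorship (.=original, N=cursor N): . . . 1 . 2 . . . . 3 .
Index 10: author = 3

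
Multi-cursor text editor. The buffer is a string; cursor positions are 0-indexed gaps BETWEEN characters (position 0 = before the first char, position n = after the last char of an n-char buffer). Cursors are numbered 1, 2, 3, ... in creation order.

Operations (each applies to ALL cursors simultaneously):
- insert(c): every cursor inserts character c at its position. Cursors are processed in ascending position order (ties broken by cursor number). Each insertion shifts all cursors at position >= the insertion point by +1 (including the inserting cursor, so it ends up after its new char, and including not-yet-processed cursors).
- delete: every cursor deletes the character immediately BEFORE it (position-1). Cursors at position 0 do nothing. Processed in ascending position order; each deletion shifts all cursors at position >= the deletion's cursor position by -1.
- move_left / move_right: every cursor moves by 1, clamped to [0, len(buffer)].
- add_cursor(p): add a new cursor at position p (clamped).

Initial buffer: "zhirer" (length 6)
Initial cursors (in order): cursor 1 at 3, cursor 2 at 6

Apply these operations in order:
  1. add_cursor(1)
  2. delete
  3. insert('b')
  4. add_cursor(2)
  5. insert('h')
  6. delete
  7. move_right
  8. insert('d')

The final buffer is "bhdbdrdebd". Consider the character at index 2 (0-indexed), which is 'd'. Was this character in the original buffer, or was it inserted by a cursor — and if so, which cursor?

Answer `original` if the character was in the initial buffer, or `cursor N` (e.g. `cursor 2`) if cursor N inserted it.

Answer: cursor 3

Derivation:
After op 1 (add_cursor(1)): buffer="zhirer" (len 6), cursors c3@1 c1@3 c2@6, authorship ......
After op 2 (delete): buffer="hre" (len 3), cursors c3@0 c1@1 c2@3, authorship ...
After op 3 (insert('b')): buffer="bhbreb" (len 6), cursors c3@1 c1@3 c2@6, authorship 3.1..2
After op 4 (add_cursor(2)): buffer="bhbreb" (len 6), cursors c3@1 c4@2 c1@3 c2@6, authorship 3.1..2
After op 5 (insert('h')): buffer="bhhhbhrebh" (len 10), cursors c3@2 c4@4 c1@6 c2@10, authorship 33.411..22
After op 6 (delete): buffer="bhbreb" (len 6), cursors c3@1 c4@2 c1@3 c2@6, authorship 3.1..2
After op 7 (move_right): buffer="bhbreb" (len 6), cursors c3@2 c4@3 c1@4 c2@6, authorship 3.1..2
After op 8 (insert('d')): buffer="bhdbdrdebd" (len 10), cursors c3@3 c4@5 c1@7 c2@10, authorship 3.314.1.22
Authorship (.=original, N=cursor N): 3 . 3 1 4 . 1 . 2 2
Index 2: author = 3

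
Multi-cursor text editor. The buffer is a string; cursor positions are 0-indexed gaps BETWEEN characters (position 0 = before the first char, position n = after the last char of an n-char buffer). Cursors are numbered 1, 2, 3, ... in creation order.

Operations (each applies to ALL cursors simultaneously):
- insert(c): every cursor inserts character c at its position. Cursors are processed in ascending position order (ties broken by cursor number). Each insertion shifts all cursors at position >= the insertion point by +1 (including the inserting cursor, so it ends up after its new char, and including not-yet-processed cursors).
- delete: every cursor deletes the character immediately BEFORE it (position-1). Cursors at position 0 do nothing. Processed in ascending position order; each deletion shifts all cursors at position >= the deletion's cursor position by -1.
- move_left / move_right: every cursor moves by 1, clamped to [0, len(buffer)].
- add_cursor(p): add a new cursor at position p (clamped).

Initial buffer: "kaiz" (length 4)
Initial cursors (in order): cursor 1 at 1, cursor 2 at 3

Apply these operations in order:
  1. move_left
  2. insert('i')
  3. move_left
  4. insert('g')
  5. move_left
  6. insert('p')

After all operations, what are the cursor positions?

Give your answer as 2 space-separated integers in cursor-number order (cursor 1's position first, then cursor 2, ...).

Answer: 1 6

Derivation:
After op 1 (move_left): buffer="kaiz" (len 4), cursors c1@0 c2@2, authorship ....
After op 2 (insert('i')): buffer="ikaiiz" (len 6), cursors c1@1 c2@4, authorship 1..2..
After op 3 (move_left): buffer="ikaiiz" (len 6), cursors c1@0 c2@3, authorship 1..2..
After op 4 (insert('g')): buffer="gikagiiz" (len 8), cursors c1@1 c2@5, authorship 11..22..
After op 5 (move_left): buffer="gikagiiz" (len 8), cursors c1@0 c2@4, authorship 11..22..
After op 6 (insert('p')): buffer="pgikapgiiz" (len 10), cursors c1@1 c2@6, authorship 111..222..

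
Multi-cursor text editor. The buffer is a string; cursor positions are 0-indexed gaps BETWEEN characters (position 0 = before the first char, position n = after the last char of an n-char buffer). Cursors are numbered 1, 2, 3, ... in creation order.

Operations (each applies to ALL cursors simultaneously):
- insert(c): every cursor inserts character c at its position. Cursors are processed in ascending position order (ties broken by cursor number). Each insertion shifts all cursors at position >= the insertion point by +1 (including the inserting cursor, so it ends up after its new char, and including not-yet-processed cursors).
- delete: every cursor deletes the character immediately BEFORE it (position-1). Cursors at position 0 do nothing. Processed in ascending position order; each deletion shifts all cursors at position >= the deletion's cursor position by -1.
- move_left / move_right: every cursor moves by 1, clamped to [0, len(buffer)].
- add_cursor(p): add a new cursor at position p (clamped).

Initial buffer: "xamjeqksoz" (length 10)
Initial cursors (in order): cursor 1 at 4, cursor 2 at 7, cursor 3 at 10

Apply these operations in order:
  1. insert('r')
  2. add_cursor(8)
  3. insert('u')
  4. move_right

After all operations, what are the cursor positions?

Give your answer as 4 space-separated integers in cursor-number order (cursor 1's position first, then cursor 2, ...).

After op 1 (insert('r')): buffer="xamjreqkrsozr" (len 13), cursors c1@5 c2@9 c3@13, authorship ....1...2...3
After op 2 (add_cursor(8)): buffer="xamjreqkrsozr" (len 13), cursors c1@5 c4@8 c2@9 c3@13, authorship ....1...2...3
After op 3 (insert('u')): buffer="xamjrueqkurusozru" (len 17), cursors c1@6 c4@10 c2@12 c3@17, authorship ....11...422...33
After op 4 (move_right): buffer="xamjrueqkurusozru" (len 17), cursors c1@7 c4@11 c2@13 c3@17, authorship ....11...422...33

Answer: 7 13 17 11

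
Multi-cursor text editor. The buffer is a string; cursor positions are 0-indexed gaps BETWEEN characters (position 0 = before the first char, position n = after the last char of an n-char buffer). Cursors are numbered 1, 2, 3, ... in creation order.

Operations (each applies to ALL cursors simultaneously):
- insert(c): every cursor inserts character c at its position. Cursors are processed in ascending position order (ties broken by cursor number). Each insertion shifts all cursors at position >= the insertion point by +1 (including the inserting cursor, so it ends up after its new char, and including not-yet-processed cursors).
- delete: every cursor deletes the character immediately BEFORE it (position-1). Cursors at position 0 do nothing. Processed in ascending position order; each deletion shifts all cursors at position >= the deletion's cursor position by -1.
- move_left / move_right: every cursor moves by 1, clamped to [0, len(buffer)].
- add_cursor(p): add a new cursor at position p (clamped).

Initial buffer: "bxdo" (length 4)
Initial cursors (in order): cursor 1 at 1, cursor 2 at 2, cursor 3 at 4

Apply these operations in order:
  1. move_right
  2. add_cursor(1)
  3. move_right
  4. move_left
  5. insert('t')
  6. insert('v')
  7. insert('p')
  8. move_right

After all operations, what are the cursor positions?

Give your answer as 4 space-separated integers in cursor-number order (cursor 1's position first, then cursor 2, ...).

After op 1 (move_right): buffer="bxdo" (len 4), cursors c1@2 c2@3 c3@4, authorship ....
After op 2 (add_cursor(1)): buffer="bxdo" (len 4), cursors c4@1 c1@2 c2@3 c3@4, authorship ....
After op 3 (move_right): buffer="bxdo" (len 4), cursors c4@2 c1@3 c2@4 c3@4, authorship ....
After op 4 (move_left): buffer="bxdo" (len 4), cursors c4@1 c1@2 c2@3 c3@3, authorship ....
After op 5 (insert('t')): buffer="btxtdtto" (len 8), cursors c4@2 c1@4 c2@7 c3@7, authorship .4.1.23.
After op 6 (insert('v')): buffer="btvxtvdttvvo" (len 12), cursors c4@3 c1@6 c2@11 c3@11, authorship .44.11.2323.
After op 7 (insert('p')): buffer="btvpxtvpdttvvppo" (len 16), cursors c4@4 c1@8 c2@15 c3@15, authorship .444.111.232323.
After op 8 (move_right): buffer="btvpxtvpdttvvppo" (len 16), cursors c4@5 c1@9 c2@16 c3@16, authorship .444.111.232323.

Answer: 9 16 16 5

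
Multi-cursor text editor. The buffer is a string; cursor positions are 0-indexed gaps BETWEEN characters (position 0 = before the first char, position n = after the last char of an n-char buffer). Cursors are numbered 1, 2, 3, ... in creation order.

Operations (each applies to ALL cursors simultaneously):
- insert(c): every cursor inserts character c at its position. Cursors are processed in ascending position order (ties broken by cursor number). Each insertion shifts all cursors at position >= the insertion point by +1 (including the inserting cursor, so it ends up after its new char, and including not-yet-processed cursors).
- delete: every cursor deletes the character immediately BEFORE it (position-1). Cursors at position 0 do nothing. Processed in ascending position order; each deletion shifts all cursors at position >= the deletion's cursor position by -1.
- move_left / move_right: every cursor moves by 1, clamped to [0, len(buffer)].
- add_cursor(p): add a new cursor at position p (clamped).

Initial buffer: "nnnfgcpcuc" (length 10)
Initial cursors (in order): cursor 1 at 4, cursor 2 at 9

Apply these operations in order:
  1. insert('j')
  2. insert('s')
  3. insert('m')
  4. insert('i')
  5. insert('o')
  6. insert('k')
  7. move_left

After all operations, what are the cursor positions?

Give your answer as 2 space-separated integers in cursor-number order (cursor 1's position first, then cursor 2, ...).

Answer: 9 20

Derivation:
After op 1 (insert('j')): buffer="nnnfjgcpcujc" (len 12), cursors c1@5 c2@11, authorship ....1.....2.
After op 2 (insert('s')): buffer="nnnfjsgcpcujsc" (len 14), cursors c1@6 c2@13, authorship ....11.....22.
After op 3 (insert('m')): buffer="nnnfjsmgcpcujsmc" (len 16), cursors c1@7 c2@15, authorship ....111.....222.
After op 4 (insert('i')): buffer="nnnfjsmigcpcujsmic" (len 18), cursors c1@8 c2@17, authorship ....1111.....2222.
After op 5 (insert('o')): buffer="nnnfjsmiogcpcujsmioc" (len 20), cursors c1@9 c2@19, authorship ....11111.....22222.
After op 6 (insert('k')): buffer="nnnfjsmiokgcpcujsmiokc" (len 22), cursors c1@10 c2@21, authorship ....111111.....222222.
After op 7 (move_left): buffer="nnnfjsmiokgcpcujsmiokc" (len 22), cursors c1@9 c2@20, authorship ....111111.....222222.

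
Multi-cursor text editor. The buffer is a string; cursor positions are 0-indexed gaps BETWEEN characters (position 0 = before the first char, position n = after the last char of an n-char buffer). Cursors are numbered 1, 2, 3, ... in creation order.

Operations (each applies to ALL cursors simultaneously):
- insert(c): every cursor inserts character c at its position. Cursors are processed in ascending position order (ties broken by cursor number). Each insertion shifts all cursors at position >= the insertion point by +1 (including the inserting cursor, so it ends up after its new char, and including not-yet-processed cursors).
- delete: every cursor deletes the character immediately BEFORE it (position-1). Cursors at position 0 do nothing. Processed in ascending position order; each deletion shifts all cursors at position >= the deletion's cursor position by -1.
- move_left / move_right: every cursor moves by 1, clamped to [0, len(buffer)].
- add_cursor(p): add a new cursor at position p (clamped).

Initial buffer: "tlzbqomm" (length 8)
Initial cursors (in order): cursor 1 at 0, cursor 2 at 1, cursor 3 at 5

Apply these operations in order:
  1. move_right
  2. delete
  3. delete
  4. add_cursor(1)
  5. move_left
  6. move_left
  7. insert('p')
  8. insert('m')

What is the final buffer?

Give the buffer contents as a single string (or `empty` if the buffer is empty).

Answer: ppppmmmmzbmm

Derivation:
After op 1 (move_right): buffer="tlzbqomm" (len 8), cursors c1@1 c2@2 c3@6, authorship ........
After op 2 (delete): buffer="zbqmm" (len 5), cursors c1@0 c2@0 c3@3, authorship .....
After op 3 (delete): buffer="zbmm" (len 4), cursors c1@0 c2@0 c3@2, authorship ....
After op 4 (add_cursor(1)): buffer="zbmm" (len 4), cursors c1@0 c2@0 c4@1 c3@2, authorship ....
After op 5 (move_left): buffer="zbmm" (len 4), cursors c1@0 c2@0 c4@0 c3@1, authorship ....
After op 6 (move_left): buffer="zbmm" (len 4), cursors c1@0 c2@0 c3@0 c4@0, authorship ....
After op 7 (insert('p')): buffer="ppppzbmm" (len 8), cursors c1@4 c2@4 c3@4 c4@4, authorship 1234....
After op 8 (insert('m')): buffer="ppppmmmmzbmm" (len 12), cursors c1@8 c2@8 c3@8 c4@8, authorship 12341234....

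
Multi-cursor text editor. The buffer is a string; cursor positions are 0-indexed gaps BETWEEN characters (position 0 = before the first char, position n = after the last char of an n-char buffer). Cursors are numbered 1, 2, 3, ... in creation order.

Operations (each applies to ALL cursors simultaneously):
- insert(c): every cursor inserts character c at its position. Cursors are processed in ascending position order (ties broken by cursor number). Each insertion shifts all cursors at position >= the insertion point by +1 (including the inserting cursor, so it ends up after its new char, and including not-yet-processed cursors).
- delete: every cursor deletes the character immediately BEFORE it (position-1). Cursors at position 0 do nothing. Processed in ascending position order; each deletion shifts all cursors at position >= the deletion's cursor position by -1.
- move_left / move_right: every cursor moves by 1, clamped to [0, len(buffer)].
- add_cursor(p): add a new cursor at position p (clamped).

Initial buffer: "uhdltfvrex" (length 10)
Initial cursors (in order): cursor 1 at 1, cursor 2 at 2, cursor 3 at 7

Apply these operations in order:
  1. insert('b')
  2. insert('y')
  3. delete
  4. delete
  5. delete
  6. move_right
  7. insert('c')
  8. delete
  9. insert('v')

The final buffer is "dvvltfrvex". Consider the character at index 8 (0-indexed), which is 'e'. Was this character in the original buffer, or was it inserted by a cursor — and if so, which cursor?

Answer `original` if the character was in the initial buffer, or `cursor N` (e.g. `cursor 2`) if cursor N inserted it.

Answer: original

Derivation:
After op 1 (insert('b')): buffer="ubhbdltfvbrex" (len 13), cursors c1@2 c2@4 c3@10, authorship .1.2.....3...
After op 2 (insert('y')): buffer="ubyhbydltfvbyrex" (len 16), cursors c1@3 c2@6 c3@13, authorship .11.22.....33...
After op 3 (delete): buffer="ubhbdltfvbrex" (len 13), cursors c1@2 c2@4 c3@10, authorship .1.2.....3...
After op 4 (delete): buffer="uhdltfvrex" (len 10), cursors c1@1 c2@2 c3@7, authorship ..........
After op 5 (delete): buffer="dltfrex" (len 7), cursors c1@0 c2@0 c3@4, authorship .......
After op 6 (move_right): buffer="dltfrex" (len 7), cursors c1@1 c2@1 c3@5, authorship .......
After op 7 (insert('c')): buffer="dccltfrcex" (len 10), cursors c1@3 c2@3 c3@8, authorship .12....3..
After op 8 (delete): buffer="dltfrex" (len 7), cursors c1@1 c2@1 c3@5, authorship .......
After op 9 (insert('v')): buffer="dvvltfrvex" (len 10), cursors c1@3 c2@3 c3@8, authorship .12....3..
Authorship (.=original, N=cursor N): . 1 2 . . . . 3 . .
Index 8: author = original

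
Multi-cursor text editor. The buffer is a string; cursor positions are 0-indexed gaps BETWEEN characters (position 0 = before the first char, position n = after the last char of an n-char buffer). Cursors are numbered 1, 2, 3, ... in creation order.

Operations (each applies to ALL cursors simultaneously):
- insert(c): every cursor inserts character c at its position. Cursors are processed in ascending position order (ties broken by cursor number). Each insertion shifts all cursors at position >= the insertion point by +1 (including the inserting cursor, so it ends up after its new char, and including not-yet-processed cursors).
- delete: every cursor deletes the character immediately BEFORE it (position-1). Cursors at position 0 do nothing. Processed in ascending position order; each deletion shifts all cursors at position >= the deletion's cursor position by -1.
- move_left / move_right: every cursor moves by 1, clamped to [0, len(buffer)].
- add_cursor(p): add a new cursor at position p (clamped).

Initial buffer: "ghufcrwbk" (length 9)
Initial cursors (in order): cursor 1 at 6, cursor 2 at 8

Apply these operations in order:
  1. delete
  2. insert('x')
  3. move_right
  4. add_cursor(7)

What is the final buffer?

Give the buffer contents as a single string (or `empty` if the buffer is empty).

Answer: ghufcxwxk

Derivation:
After op 1 (delete): buffer="ghufcwk" (len 7), cursors c1@5 c2@6, authorship .......
After op 2 (insert('x')): buffer="ghufcxwxk" (len 9), cursors c1@6 c2@8, authorship .....1.2.
After op 3 (move_right): buffer="ghufcxwxk" (len 9), cursors c1@7 c2@9, authorship .....1.2.
After op 4 (add_cursor(7)): buffer="ghufcxwxk" (len 9), cursors c1@7 c3@7 c2@9, authorship .....1.2.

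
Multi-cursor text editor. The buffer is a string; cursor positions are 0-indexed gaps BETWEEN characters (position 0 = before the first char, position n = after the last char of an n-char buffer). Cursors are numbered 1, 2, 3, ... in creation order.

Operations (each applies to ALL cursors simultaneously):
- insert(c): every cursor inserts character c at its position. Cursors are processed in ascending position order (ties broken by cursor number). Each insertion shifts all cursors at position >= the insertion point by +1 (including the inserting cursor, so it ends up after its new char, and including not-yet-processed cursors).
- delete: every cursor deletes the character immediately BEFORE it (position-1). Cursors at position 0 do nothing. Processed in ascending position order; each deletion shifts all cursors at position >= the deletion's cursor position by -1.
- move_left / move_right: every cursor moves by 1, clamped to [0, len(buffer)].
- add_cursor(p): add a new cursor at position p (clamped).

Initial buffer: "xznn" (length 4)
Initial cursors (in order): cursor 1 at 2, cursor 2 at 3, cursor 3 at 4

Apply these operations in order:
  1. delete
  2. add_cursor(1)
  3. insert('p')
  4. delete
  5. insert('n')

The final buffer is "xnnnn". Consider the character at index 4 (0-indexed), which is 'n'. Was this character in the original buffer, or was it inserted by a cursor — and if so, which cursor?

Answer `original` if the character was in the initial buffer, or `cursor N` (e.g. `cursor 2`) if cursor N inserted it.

Answer: cursor 4

Derivation:
After op 1 (delete): buffer="x" (len 1), cursors c1@1 c2@1 c3@1, authorship .
After op 2 (add_cursor(1)): buffer="x" (len 1), cursors c1@1 c2@1 c3@1 c4@1, authorship .
After op 3 (insert('p')): buffer="xpppp" (len 5), cursors c1@5 c2@5 c3@5 c4@5, authorship .1234
After op 4 (delete): buffer="x" (len 1), cursors c1@1 c2@1 c3@1 c4@1, authorship .
After op 5 (insert('n')): buffer="xnnnn" (len 5), cursors c1@5 c2@5 c3@5 c4@5, authorship .1234
Authorship (.=original, N=cursor N): . 1 2 3 4
Index 4: author = 4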